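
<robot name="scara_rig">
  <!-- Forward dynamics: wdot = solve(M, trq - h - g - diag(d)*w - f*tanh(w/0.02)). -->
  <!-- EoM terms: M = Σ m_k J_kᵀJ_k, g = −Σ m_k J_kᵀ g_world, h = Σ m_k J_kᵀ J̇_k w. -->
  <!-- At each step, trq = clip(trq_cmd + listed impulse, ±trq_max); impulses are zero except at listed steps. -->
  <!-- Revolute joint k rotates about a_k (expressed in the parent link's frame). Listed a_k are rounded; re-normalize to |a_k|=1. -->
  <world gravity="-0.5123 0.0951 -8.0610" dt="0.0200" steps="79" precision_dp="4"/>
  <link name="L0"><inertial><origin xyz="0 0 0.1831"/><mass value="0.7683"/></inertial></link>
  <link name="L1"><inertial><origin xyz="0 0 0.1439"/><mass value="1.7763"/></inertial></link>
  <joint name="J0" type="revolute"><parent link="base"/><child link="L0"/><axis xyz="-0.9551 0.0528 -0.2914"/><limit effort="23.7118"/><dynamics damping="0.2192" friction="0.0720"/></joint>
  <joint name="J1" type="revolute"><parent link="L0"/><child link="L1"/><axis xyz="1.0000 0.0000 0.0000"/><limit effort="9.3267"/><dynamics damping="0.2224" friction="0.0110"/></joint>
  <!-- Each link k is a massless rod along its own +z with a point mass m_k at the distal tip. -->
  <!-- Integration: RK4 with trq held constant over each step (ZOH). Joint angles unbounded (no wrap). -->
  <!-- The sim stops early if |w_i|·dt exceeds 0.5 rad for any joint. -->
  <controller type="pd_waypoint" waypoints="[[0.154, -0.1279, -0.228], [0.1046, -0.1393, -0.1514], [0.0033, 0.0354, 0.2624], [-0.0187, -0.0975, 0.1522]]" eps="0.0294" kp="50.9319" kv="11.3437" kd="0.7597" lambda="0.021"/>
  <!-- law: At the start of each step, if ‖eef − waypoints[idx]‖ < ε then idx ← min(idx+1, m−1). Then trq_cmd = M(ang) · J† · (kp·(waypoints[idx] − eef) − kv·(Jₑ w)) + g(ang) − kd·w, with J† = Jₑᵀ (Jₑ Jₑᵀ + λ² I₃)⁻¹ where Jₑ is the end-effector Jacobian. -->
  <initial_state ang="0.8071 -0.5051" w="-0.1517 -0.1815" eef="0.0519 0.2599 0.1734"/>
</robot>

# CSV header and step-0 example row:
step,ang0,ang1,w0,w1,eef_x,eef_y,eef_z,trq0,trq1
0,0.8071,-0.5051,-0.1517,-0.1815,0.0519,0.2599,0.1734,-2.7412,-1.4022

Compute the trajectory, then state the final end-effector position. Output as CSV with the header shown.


step,ang0,ang1,w0,w1,eef_x,eef_y,eef_z,trq0,trq1
1,0.7840,-0.5646,-1.8708,-5.0821,0.0508,0.2587,0.1710,-1.7359,2.7338
2,0.7737,-0.6050,0.5092,0.2565,0.0505,0.2585,0.1679,-3.8196,-1.6764
3,0.7586,-0.6664,-1.6967,-5.6411,0.0500,0.2580,0.1631,-2.1168,3.2620
4,0.7514,-0.7175,0.6754,-0.1714,0.0499,0.2581,0.1576,-4.0498,-1.4164
5,0.7445,-0.7751,-1.1408,-5.0604,0.0498,0.2580,0.1511,-2.5297,2.7261
6,0.7396,-0.8357,0.4755,-1.4143,0.0498,0.2578,0.1436,-3.7960,-0.4997
7,0.7389,-0.8928,-0.4277,-4.0315,0.0501,0.2577,0.1356,-2.9515,1.7334
8,0.7385,-0.9572,0.3133,-2.5577,0.0503,0.2570,0.1265,-3.4655,0.3551
9,0.7424,-1.0177,0.1187,-3.4180,0.0507,0.2563,0.1168,-3.1689,1.0620
10,0.7478,-1.0825,0.4091,-3.0850,0.0511,0.2550,0.1064,-3.2794,0.6951
11,0.7570,-1.1459,0.5133,-3.2377,0.0516,0.2534,0.0953,-3.2230,0.7810
12,0.7691,-1.2103,0.7004,-3.1992,0.0523,0.2512,0.0836,-3.2300,0.6971
13,0.7848,-1.2744,0.8789,-3.1968,0.0530,0.2484,0.0714,-3.2192,0.6556
14,0.8043,-1.3381,1.0735,-3.1648,0.0539,0.2450,0.0586,-3.2118,0.5952
15,0.8277,-1.4011,1.2771,-3.1167,0.0549,0.2409,0.0455,-3.2012,0.5290
16,0.8554,-1.4629,1.4887,-3.0489,0.0559,0.2361,0.0322,-3.1871,0.4543
17,0.8873,-1.5231,1.7057,-2.9613,0.0571,0.2305,0.0186,-3.1680,0.3710
18,0.9236,-1.5814,1.9249,-2.8536,0.0583,0.2242,0.0051,-3.1427,0.2794
19,0.9642,-1.6373,2.1422,-2.7260,0.0596,0.2171,-0.0084,-3.1100,0.1798
20,1.0092,-1.6905,2.3532,-2.5795,0.0609,0.2092,-0.0216,-3.0690,0.0732
21,1.0582,-1.7406,2.5531,-2.4154,0.0622,0.2007,-0.0344,-3.0186,-0.0391
22,1.1111,-1.7873,2.7369,-2.2359,0.0635,0.1915,-0.0468,-2.9585,-0.1554
23,1.1675,-1.8302,2.9000,-2.0435,0.0648,0.1819,-0.0586,-2.8883,-0.2740
24,1.2270,-1.8692,3.0383,-1.8416,0.0661,0.1718,-0.0697,-2.8082,-0.3925
25,1.2889,-1.9040,3.1487,-1.6335,0.0673,0.1614,-0.0801,-2.7187,-0.5089
26,1.3527,-1.9347,3.2291,-1.4231,0.0685,0.1508,-0.0897,-2.6208,-0.6212
27,1.4179,-1.9611,3.2789,-1.2142,0.0696,0.1401,-0.0986,-2.5154,-0.7274
28,1.4837,-1.9835,3.2984,-1.0101,0.0707,0.1293,-0.1067,-2.4039,-0.8261
29,1.5497,-2.0018,3.2894,-0.8140,0.0716,0.1187,-0.1140,-2.2876,-0.9163
30,1.6152,-2.0162,3.2543,-0.6285,0.0726,0.1082,-0.1206,-2.1678,-0.9972
31,1.6798,-2.0271,3.1963,-0.4555,0.0734,0.0980,-0.1266,-2.0456,-1.0686
32,1.7430,-2.0346,3.1189,-0.2963,0.0742,0.0879,-0.1320,-1.9221,-1.1308
33,1.8045,-2.0391,3.0258,-0.1515,0.0750,0.0782,-0.1368,-1.7982,-1.1840
34,1.8641,-2.0408,2.9204,-0.0216,0.0757,0.0689,-0.1410,-1.6748,-1.2287
35,1.9214,-2.0402,2.8046,0.0842,0.0764,0.0598,-0.1448,-1.5513,-1.2548
36,1.9763,-2.0375,2.6846,0.1821,0.0771,0.0511,-0.1482,-1.4313,-1.2806
37,2.0289,-2.0330,2.5618,0.2706,0.0777,0.0428,-0.1512,-1.3137,-1.3047
38,2.0789,-2.0268,2.4375,0.3481,0.0783,0.0349,-0.1539,-1.1982,-1.3250
39,2.1265,-2.0191,2.3137,0.4150,0.0789,0.0273,-0.1563,-1.0853,-1.3415
40,2.1716,-2.0102,2.1917,0.4720,0.0794,0.0200,-0.1584,-0.9754,-1.3548
41,2.2142,-2.0003,2.0728,0.5204,0.0800,0.0132,-0.1604,-0.8687,-1.3654
42,2.2546,-1.9894,1.9578,0.5610,0.0806,0.0067,-0.1621,-0.7656,-1.3739
43,2.2927,-1.9779,1.8474,0.5947,0.0811,0.0005,-0.1637,-0.6662,-1.3807
44,2.3286,-1.9657,1.7419,0.6225,0.0817,-0.0054,-0.1651,-0.5705,-1.3862
45,2.3625,-1.9530,1.6417,0.6450,0.0823,-0.0109,-0.1664,-0.4787,-1.3906
46,2.3944,-1.9399,1.5467,0.6630,0.0829,-0.0162,-0.1676,-0.3905,-1.3943
47,2.4245,-1.9264,1.4570,0.6769,0.0834,-0.0211,-0.1688,-0.3062,-1.3974
48,2.4528,-1.9128,1.3725,0.6875,0.0840,-0.0258,-0.1698,-0.2255,-1.4000
49,2.4795,-1.8989,1.2932,0.6951,0.0846,-0.0302,-0.1708,-0.1485,-1.4023
50,2.5046,-1.8849,1.2187,0.7001,0.0852,-0.0344,-0.1718,-0.0749,-1.4044
51,2.5283,-1.8709,1.1490,0.7029,0.0858,-0.0384,-0.1727,-0.0048,-1.4062
52,2.5506,-1.8568,1.0837,0.7038,0.0865,-0.0421,-0.1735,0.0621,-1.4079
53,2.5717,-1.8427,1.0227,0.7031,0.0871,-0.0457,-0.1744,0.1257,-1.4095
54,2.5916,-1.8287,0.9657,0.7009,0.0877,-0.0490,-0.1752,0.1864,-1.4110
55,2.6104,-1.8147,0.9125,0.6975,0.0884,-0.0522,-0.1760,0.2441,-1.4123
56,2.6282,-1.8007,0.8628,0.6931,0.0890,-0.0551,-0.1768,0.2990,-1.4136
57,2.6450,-1.7869,0.8164,0.6879,0.0897,-0.0580,-0.1776,0.3513,-1.4149
58,2.6609,-1.7732,0.7732,0.6818,0.0903,-0.0606,-0.1783,0.4010,-1.4160
59,2.6760,-1.7596,0.7329,0.6752,0.0910,-0.0632,-0.1791,0.4483,-1.4171
60,2.6903,-1.7462,0.6952,0.6680,0.0916,-0.0656,-0.1799,0.4934,-1.4181
61,2.7039,-1.7329,0.6601,0.6603,0.0923,-0.0678,-0.1806,0.5362,-1.4190
62,2.7168,-1.7197,0.6274,0.6523,0.0929,-0.0700,-0.1813,0.5770,-1.4198
63,2.7290,-1.7068,0.5968,0.6440,0.0936,-0.0720,-0.1821,0.6158,-1.4205
64,2.7407,-1.6940,0.5682,0.6354,0.0943,-0.0739,-0.1828,0.6527,-1.4211
65,2.7518,-1.6813,0.5415,0.6267,0.0949,-0.0758,-0.1835,0.6879,-1.4216
66,2.7624,-1.6689,0.5166,0.6177,0.0956,-0.0775,-0.1842,0.7213,-1.4220
67,2.7725,-1.6566,0.4933,0.6087,0.0962,-0.0792,-0.1849,0.7533,-1.4224
68,2.7821,-1.6445,0.4715,0.5996,0.0969,-0.0807,-0.1856,0.7837,-1.4226
69,2.7914,-1.6326,0.4510,0.5905,0.0975,-0.0822,-0.1863,0.8127,-1.4227
70,2.8002,-1.6209,0.4319,0.5814,0.0981,-0.0837,-0.1870,0.8403,-1.4228
71,2.8087,-1.6093,0.4140,0.5722,0.0988,-0.0850,-0.1877,0.8667,-1.4227
72,2.8168,-1.5980,0.3972,0.5631,0.0994,-0.0863,-0.1883,0.8919,-1.4225
73,2.8246,-1.5868,0.3814,0.5540,0.1000,-0.0875,-0.1890,0.9159,-1.4223
74,2.8321,-1.5758,0.3666,0.5450,0.1007,-0.0887,-0.1897,0.9389,-1.4220
75,2.8393,-1.5650,0.3526,0.5360,0.1013,-0.0898,-0.1903,0.9609,-1.4216
76,2.8462,-1.5543,0.3395,0.5271,0.1019,-0.0909,-0.1910,0.9819,-1.4211
77,2.8529,-1.5439,0.3272,0.5184,0.1025,-0.0919,-0.1916,1.0020,-1.4205
78,2.8593,-1.5336,0.3156,0.5097,0.1031,-0.0929,-0.1922,1.0212,-1.4199
79,2.8655,-1.5234,0.3046,0.5011,0.1036,-0.0938,-0.1928,,
# final eef position (m): 0.1036 -0.0938 -0.1928


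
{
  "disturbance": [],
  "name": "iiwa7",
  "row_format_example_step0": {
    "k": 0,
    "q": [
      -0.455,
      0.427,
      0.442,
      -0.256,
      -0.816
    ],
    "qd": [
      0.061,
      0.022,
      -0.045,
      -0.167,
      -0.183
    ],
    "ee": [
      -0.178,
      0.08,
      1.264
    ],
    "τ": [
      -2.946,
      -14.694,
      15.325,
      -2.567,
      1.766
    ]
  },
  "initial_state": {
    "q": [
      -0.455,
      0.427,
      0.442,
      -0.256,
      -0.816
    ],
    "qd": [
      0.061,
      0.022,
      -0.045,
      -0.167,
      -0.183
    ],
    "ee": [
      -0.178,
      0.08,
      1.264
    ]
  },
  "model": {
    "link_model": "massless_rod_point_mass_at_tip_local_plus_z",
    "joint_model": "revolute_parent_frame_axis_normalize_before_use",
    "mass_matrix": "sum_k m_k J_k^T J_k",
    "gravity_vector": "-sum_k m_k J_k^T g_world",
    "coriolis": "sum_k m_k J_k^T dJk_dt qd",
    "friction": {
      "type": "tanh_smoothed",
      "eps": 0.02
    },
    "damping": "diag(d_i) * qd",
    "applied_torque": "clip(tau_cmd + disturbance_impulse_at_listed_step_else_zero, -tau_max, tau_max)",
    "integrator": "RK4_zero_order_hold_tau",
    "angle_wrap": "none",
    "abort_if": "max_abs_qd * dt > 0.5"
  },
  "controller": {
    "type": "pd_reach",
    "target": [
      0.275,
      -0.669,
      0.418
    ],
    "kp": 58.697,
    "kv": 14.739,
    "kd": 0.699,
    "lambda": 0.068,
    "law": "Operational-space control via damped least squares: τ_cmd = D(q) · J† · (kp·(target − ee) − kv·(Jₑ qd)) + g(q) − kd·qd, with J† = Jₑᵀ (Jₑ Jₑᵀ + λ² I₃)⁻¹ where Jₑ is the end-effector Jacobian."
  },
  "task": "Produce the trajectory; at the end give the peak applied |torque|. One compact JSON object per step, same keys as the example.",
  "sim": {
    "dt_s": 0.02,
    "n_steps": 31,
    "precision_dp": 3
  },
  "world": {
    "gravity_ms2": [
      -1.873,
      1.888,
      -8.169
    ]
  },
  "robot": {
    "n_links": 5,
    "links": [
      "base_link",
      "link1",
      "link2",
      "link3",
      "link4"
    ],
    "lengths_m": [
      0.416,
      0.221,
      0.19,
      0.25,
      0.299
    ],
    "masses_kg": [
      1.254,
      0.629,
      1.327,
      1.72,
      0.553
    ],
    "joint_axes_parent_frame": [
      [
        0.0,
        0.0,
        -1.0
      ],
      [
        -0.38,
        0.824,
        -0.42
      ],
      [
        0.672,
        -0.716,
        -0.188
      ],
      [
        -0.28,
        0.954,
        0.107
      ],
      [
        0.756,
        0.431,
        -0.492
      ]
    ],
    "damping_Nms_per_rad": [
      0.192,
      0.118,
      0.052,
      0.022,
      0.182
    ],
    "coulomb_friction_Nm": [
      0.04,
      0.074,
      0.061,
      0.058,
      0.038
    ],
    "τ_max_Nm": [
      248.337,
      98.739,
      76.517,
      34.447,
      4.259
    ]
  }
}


{"k":1,"q":[-0.483,0.463,0.512,-0.226,-0.833],"qd":[-2.659,3.456,6.867,3.134,-1.345],"ee":[-0.178,0.075,1.259],"\u03c4":[-0.604,-15.455,7.73,-3.253,2.336]}
{"k":2,"q":[-0.524,0.523,0.633,-0.178,-0.835],"qd":[-1.545,2.598,5.324,1.726,1.027],"ee":[-0.178,0.063,1.255],"\u03c4":[-1.817,-14.856,8.327,-1.48,0.529]}
{"k":3,"q":[-0.563,0.575,0.748,-0.131,-0.827],"qd":[-2.347,2.543,6.108,2.973,-0.145],"ee":[-0.179,0.047,1.25],"\u03c4":[-1.9,-11.359,4.528,-0.038,1.753]}
{"k":4,"q":[-0.614,0.622,0.866,-0.071,-0.826],"qd":[-2.744,2.185,5.787,2.94,0.231],"ee":[-0.182,0.027,1.243],"\u03c4":[-2.328,-7.438,1.98,1.69,1.477]}
{"k":5,"q":[-0.677,0.665,0.984,-0.009,-0.823],"qd":[-3.497,2.124,5.969,3.299,0.053],"ee":[-0.185,0.003,1.236],"\u03c4":[-2.462,-5.103,0.058,2.557,1.647]}
{"k":6,"q":[-0.754,0.707,1.104,0.058,-0.821],"qd":[-4.136,2.14,6.092,3.404,0.167],"ee":[-0.187,-0.026,1.226],"\u03c4":[-2.505,-4.38,-0.5,2.786,1.531]}
{"k":7,"q":[-0.842,0.751,1.228,0.127,-0.817],"qd":[-4.624,2.219,6.285,3.481,0.267],"ee":[-0.187,-0.057,1.213],"\u03c4":[-2.45,-4.928,-0.172,2.442,1.438]}
{"k":8,"q":[-0.937,0.796,1.355,0.197,-0.81],"qd":[-4.883,2.295,6.475,3.492,0.414],"ee":[-0.184,-0.09,1.198],"\u03c4":[-2.342,-5.902,0.45,1.848,1.316]}
{"k":9,"q":[-1.035,0.842,1.486,0.266,-0.8],"qd":[-4.912,2.328,6.627,3.444,0.577],"ee":[-0.179,-0.125,1.18],"\u03c4":[-2.218,-6.666,0.792,1.292,1.198]}
{"k":10,"q":[-1.132,0.888,1.619,0.334,-0.787],"qd":[-4.74,2.29,6.706,3.326,0.741],"ee":[-0.171,-0.161,1.158],"\u03c4":[-2.109,-6.869,0.475,0.994,1.094]}
{"k":11,"q":[-1.224,0.933,1.753,0.398,-0.771],"qd":[-4.415,2.167,6.683,3.13,0.884],"ee":[-0.161,-0.198,1.133],"\u03c4":[-2.037,-6.435,-0.65,1.073,1.014]}
{"k":12,"q":[-1.309,0.974,1.885,0.457,-0.752],"qd":[-3.99,1.951,6.54,2.854,0.99],"ee":[-0.149,-0.234,1.104],"\u03c4":[-2.013,-5.452,-2.53,1.55,0.961]}
{"k":13,"q":[-1.384,1.01,2.013,0.511,-0.732],"qd":[-3.516,1.647,6.269,2.504,1.049],"ee":[-0.135,-0.271,1.071],"\u03c4":[-2.03,-4.08,-4.965,2.371,0.928]}
{"k":14,"q":[-1.45,1.039,2.134,0.556,-0.711],"qd":[-3.038,1.268,5.875,2.094,1.06],"ee":[-0.12,-0.308,1.035],"\u03c4":[-2.068,-2.49,-7.686,3.431,0.904]}
{"k":15,"q":[-1.506,1.06,2.247,0.593,-0.69],"qd":[-2.588,0.833,5.375,1.646,1.03],"ee":[-0.104,-0.343,0.997],"\u03c4":[-2.099,-0.828,-10.424,4.606,0.875]}
{"k":16,"q":[-1.554,1.072,2.348,0.621,-0.67],"qd":[-2.187,0.368,4.793,1.185,0.969],"ee":[-0.086,-0.376,0.956],"\u03c4":[-2.099,0.789,-12.956,5.775,0.829]}
{"k":17,"q":[-1.594,1.075,2.438,0.64,-0.651],"qd":[-1.85,-0.096,4.158,0.73,0.894],"ee":[-0.068,-0.408,0.915],"\u03c4":[-2.047,2.277,-15.133,6.84,0.758]}
{"k":18,"q":[-1.629,1.069,2.514,0.65,-0.634],"qd":[-1.599,-0.511,3.504,0.285,0.821],"ee":[-0.049,-0.436,0.872],"\u03c4":[-1.924,3.554,-16.877,7.742,0.656]}
{"k":19,"q":[-1.658,1.055,2.578,0.653,-0.619],"qd":[-1.336,-0.921,2.871,-0.034,0.73],"ee":[-0.03,-0.462,0.83],"\u03c4":[-1.808,4.6,-18.128,8.345,0.548]}
{"k":20,"q":[-1.683,1.033,2.629,0.65,-0.606],"qd":[-1.078,-1.306,2.282,-0.232,0.632],"ee":[-0.011,-0.484,0.789],"\u03c4":[-1.673,5.449,-18.922,8.654,0.431]}
{"k":21,"q":[-1.703,1.004,2.669,0.642,-0.594],"qd":[-0.935,-1.582,1.701,-0.49,0.568],"ee":[0.008,-0.503,0.75],"\u03c4":[-1.448,6.133,-19.326,8.862,0.284]}
{"k":22,"q":[-1.72,0.97,2.698,0.631,-0.583],"qd":[-0.767,-1.822,1.187,-0.628,0.5],"ee":[0.027,-0.518,0.714],"\u03c4":[-1.262,6.612,-19.356,8.817,0.151]}
{"k":23,"q":[-1.734,0.932,2.717,0.617,-0.574],"qd":[-0.637,-1.988,0.725,-0.744,0.442],"ee":[0.045,-0.53,0.68],"\u03c4":[-1.068,6.93,-19.099,8.643,0.025]}
{"k":24,"q":[-1.746,0.891,2.727,0.601,-0.566],"qd":[-0.503,-2.106,0.328,-0.796,0.385],"ee":[0.063,-0.54,0.649],"\u03c4":[-0.901,7.109,-18.614,8.331,-0.083]}
{"k":25,"q":[-1.755,0.848,2.73,0.585,-0.559],"qd":[-0.385,-2.168,-0.01,-0.821,0.334],"ee":[0.079,-0.548,0.622],"\u03c4":[-0.747,7.183,-17.982,7.952,-0.173]}
{"k":26,"q":[-1.762,0.805,2.727,0.568,-0.552],"qd":[-0.262,-2.192,-0.273,-0.783,0.28],"ee":[0.095,-0.554,0.598],"\u03c4":[-0.62,7.177,-17.284,7.502,-0.24]}
{"k":27,"q":[-1.767,0.762,2.719,0.552,-0.547],"qd":[-0.183,-2.162,-0.503,-0.788,0.239],"ee":[0.109,-0.559,0.577],"\u03c4":[-0.484,7.127,-16.548,7.096,-0.297]}
{"k":28,"q":[-1.77,0.719,2.707,0.536,-0.543],"qd":[-0.079,-2.129,-0.68,-0.737,0.197],"ee":[0.123,-0.563,0.558],"\u03c4":[-0.39,7.051,-15.801,6.661,-0.333]}
{"k":29,"q":[-1.771,0.677,2.692,0.521,-0.539],"qd":[-0.014,-2.059,-0.827,-0.727,0.163],"ee":[0.136,-0.566,0.542],"\u03c4":[-0.293,6.964,-15.096,6.297,-0.358]}
{"k":30,"q":[-1.771,0.637,2.675,0.507,-0.537],"qd":[0.043,-1.979,-0.936,-0.702,0.123],"ee":[0.148,-0.569,0.529],"\u03c4":[-0.211,6.873,-14.446,5.957,-0.367]}
{"k":31,"q":[-1.77,0.599,2.655,0.493,-0.534],"qd":[0.086,-1.887,-1.015,-0.683,0.089],"ee":[0.159,-0.572,0.517]}
{"summary": "max |\u03c4| (N\u00b7m): 19.356"}


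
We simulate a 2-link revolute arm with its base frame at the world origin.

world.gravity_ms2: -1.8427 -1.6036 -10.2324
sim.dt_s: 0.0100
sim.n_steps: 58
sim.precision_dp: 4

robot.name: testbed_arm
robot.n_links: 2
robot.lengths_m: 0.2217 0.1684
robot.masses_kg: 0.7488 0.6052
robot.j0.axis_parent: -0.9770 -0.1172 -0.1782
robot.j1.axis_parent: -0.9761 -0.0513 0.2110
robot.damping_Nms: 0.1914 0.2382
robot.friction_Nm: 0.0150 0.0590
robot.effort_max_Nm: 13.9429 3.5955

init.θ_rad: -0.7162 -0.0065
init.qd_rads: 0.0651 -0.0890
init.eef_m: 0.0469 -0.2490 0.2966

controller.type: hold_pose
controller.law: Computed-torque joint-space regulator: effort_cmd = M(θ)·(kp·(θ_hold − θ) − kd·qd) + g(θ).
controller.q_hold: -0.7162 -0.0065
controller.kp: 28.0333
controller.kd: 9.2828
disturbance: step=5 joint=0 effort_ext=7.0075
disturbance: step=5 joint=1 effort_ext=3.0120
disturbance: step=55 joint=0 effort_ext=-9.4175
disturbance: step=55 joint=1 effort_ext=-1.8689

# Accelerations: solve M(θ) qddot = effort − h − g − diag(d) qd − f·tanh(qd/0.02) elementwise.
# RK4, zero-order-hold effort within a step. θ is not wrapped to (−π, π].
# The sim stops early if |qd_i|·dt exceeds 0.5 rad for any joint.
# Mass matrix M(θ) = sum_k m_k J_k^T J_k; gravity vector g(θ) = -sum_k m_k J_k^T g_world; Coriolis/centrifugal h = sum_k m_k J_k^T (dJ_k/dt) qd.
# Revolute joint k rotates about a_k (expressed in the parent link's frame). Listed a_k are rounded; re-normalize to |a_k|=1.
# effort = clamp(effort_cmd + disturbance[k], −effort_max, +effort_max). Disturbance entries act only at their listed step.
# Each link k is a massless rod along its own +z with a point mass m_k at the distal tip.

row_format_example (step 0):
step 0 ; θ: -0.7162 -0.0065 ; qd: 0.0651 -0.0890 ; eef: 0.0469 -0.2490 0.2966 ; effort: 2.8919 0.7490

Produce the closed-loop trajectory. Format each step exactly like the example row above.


step 1 ; θ: -0.7158 -0.0068 ; qd: 0.0418 -0.0294 ; eef: 0.0468 -0.2489 0.2967 ; effort: 2.8956 0.7478
step 2 ; θ: -0.7155 -0.0067 ; qd: 0.0349 -0.0208 ; eef: 0.0468 -0.2488 0.2968 ; effort: 2.8987 0.7484
step 3 ; θ: -0.7152 -0.0066 ; qd: 0.0304 -0.0185 ; eef: 0.0468 -0.2488 0.2968 ; effort: 2.9016 0.7491
step 4 ; θ: -0.7150 -0.0066 ; qd: 0.0269 -0.0183 ; eef: 0.0468 -0.2487 0.2969 ; effort: 2.9042 0.7499
step 5 ; θ: -0.7149 -0.0065 ; qd: 0.0240 -0.0190 ; eef: 0.0467 -0.2486 0.2969 ; effort: 9.9141 3.5955
step 6 ; θ: -0.7138 -0.0004 ; qd: 0.2387 1.1000 ; eef: 0.0465 -0.2476 0.2979 ; effort: 2.2445 0.4952
step 7 ; θ: -0.7107 0.0075 ; qd: 0.3538 0.5274 ; eef: 0.0461 -0.2457 0.2994 ; effort: 2.2819 0.5269
step 8 ; θ: -0.7069 0.0111 ; qd: 0.3892 0.2251 ; eef: 0.0457 -0.2442 0.3007 ; effort: 2.3189 0.5495
step 9 ; θ: -0.7031 0.0124 ; qd: 0.3852 0.0636 ; eef: 0.0454 -0.2429 0.3018 ; effort: 2.3547 0.5671
step 10 ; θ: -0.6993 0.0127 ; qd: 0.3440 0.0369 ; eef: 0.0451 -0.2418 0.3028 ; effort: 2.3887 0.5790
step 11 ; θ: -0.6961 0.0129 ; qd: 0.2953 0.0483 ; eef: 0.0448 -0.2409 0.3036 ; effort: 2.4209 0.5887
step 12 ; θ: -0.6932 0.0131 ; qd: 0.2548 0.0456 ; eef: 0.0446 -0.2400 0.3043 ; effort: 2.4511 0.5982
step 13 ; θ: -0.6908 0.0133 ; qd: 0.2169 0.0461 ; eef: 0.0444 -0.2393 0.3049 ; effort: 2.4795 0.6071
step 14 ; θ: -0.6887 0.0134 ; qd: 0.1827 0.0454 ; eef: 0.0442 -0.2387 0.3054 ; effort: 2.5064 0.6155
step 15 ; θ: -0.6870 0.0136 ; qd: 0.1516 0.0445 ; eef: 0.0441 -0.2381 0.3058 ; effort: 2.5316 0.6233
step 16 ; θ: -0.6855 0.0138 ; qd: 0.1234 0.0433 ; eef: 0.0440 -0.2377 0.3062 ; effort: 2.5554 0.6308
step 17 ; θ: -0.6843 0.0139 ; qd: 0.0979 0.0419 ; eef: 0.0439 -0.2373 0.3065 ; effort: 2.5779 0.6377
step 18 ; θ: -0.6833 0.0141 ; qd: 0.0749 0.0403 ; eef: 0.0438 -0.2370 0.3067 ; effort: 2.5991 0.6443
step 19 ; θ: -0.6826 0.0142 ; qd: 0.0541 0.0385 ; eef: 0.0437 -0.2368 0.3069 ; effort: 2.6191 0.6505
step 20 ; θ: -0.6821 0.0143 ; qd: 0.0356 0.0363 ; eef: 0.0437 -0.2366 0.3070 ; effort: 2.6379 0.6564
step 21 ; θ: -0.6817 0.0143 ; qd: 0.0195 0.0330 ; eef: 0.0437 -0.2365 0.3071 ; effort: 2.6553 0.6619
step 22 ; θ: -0.6815 0.0144 ; qd: 0.0058 0.0288 ; eef: 0.0436 -0.2364 0.3072 ; effort: 2.6714 0.6670
step 23 ; θ: -0.6814 0.0143 ; qd: -0.0062 0.0247 ; eef: 0.0436 -0.2364 0.3072 ; effort: 2.6862 0.6717
step 24 ; θ: -0.6814 0.0143 ; qd: -0.0165 0.0206 ; eef: 0.0436 -0.2364 0.3072 ; effort: 2.6999 0.6761
step 25 ; θ: -0.6816 0.0142 ; qd: -0.0253 0.0167 ; eef: 0.0436 -0.2365 0.3072 ; effort: 2.7124 0.6802
step 26 ; θ: -0.6818 0.0140 ; qd: -0.0330 0.0133 ; eef: 0.0437 -0.2366 0.3071 ; effort: 2.7239 0.6839
step 27 ; θ: -0.6820 0.0139 ; qd: -0.0397 0.0106 ; eef: 0.0437 -0.2367 0.3070 ; effort: 2.7347 0.6874
step 28 ; θ: -0.6824 0.0138 ; qd: -0.0456 0.0083 ; eef: 0.0437 -0.2368 0.3069 ; effort: 2.7447 0.6906
step 29 ; θ: -0.6828 0.0136 ; qd: -0.0507 0.0061 ; eef: 0.0438 -0.2369 0.3068 ; effort: 2.7541 0.6936
step 30 ; θ: -0.6833 0.0134 ; qd: -0.0548 0.0037 ; eef: 0.0438 -0.2371 0.3067 ; effort: 2.7629 0.6965
step 31 ; θ: -0.6838 0.0132 ; qd: -0.0580 0.0003 ; eef: 0.0438 -0.2372 0.3065 ; effort: 2.7712 0.6992
step 32 ; θ: -0.6843 0.0130 ; qd: -0.0601 -0.0042 ; eef: 0.0439 -0.2374 0.3064 ; effort: 2.7789 0.7018
step 33 ; θ: -0.6849 0.0131 ; qd: -0.0581 -0.0201 ; eef: 0.0439 -0.2376 0.3062 ; effort: 2.7860 0.7046
step 34 ; θ: -0.6856 0.0130 ; qd: -0.0554 -0.0367 ; eef: 0.0440 -0.2378 0.3061 ; effort: 2.7928 0.7073
step 35 ; θ: -0.6862 0.0129 ; qd: -0.0553 -0.0433 ; eef: 0.0440 -0.2380 0.3059 ; effort: 2.7992 0.7096
step 36 ; θ: -0.6869 0.0127 ; qd: -0.0566 -0.0445 ; eef: 0.0441 -0.2382 0.3058 ; effort: 2.8053 0.7115
step 37 ; θ: -0.6875 0.0126 ; qd: -0.0578 -0.0446 ; eef: 0.0442 -0.2384 0.3056 ; effort: 2.8111 0.7133
step 38 ; θ: -0.6882 0.0124 ; qd: -0.0587 -0.0447 ; eef: 0.0442 -0.2386 0.3054 ; effort: 2.8165 0.7150
step 39 ; θ: -0.6889 0.0122 ; qd: -0.0593 -0.0447 ; eef: 0.0443 -0.2389 0.3052 ; effort: 2.8216 0.7166
step 40 ; θ: -0.6895 0.0121 ; qd: -0.0596 -0.0447 ; eef: 0.0443 -0.2391 0.3050 ; effort: 2.8265 0.7181
step 41 ; θ: -0.6902 0.0119 ; qd: -0.0597 -0.0447 ; eef: 0.0444 -0.2393 0.3049 ; effort: 2.8311 0.7196
step 42 ; θ: -0.6909 0.0117 ; qd: -0.0596 -0.0447 ; eef: 0.0444 -0.2395 0.3047 ; effort: 2.8354 0.7209
step 43 ; θ: -0.6916 0.0116 ; qd: -0.0593 -0.0446 ; eef: 0.0445 -0.2397 0.3045 ; effort: 2.8395 0.7222
step 44 ; θ: -0.6923 0.0114 ; qd: -0.0589 -0.0446 ; eef: 0.0446 -0.2399 0.3043 ; effort: 2.8434 0.7234
step 45 ; θ: -0.6929 0.0112 ; qd: -0.0583 -0.0445 ; eef: 0.0446 -0.2402 0.3041 ; effort: 2.8471 0.7246
step 46 ; θ: -0.6936 0.0111 ; qd: -0.0575 -0.0445 ; eef: 0.0447 -0.2404 0.3040 ; effort: 2.8506 0.7256
step 47 ; θ: -0.6943 0.0109 ; qd: -0.0567 -0.0444 ; eef: 0.0447 -0.2406 0.3038 ; effort: 2.8538 0.7267
step 48 ; θ: -0.6949 0.0108 ; qd: -0.0557 -0.0443 ; eef: 0.0448 -0.2408 0.3036 ; effort: 2.8569 0.7276
step 49 ; θ: -0.6955 0.0106 ; qd: -0.0547 -0.0442 ; eef: 0.0448 -0.2410 0.3035 ; effort: 2.8599 0.7286
step 50 ; θ: -0.6962 0.0104 ; qd: -0.0535 -0.0441 ; eef: 0.0449 -0.2412 0.3033 ; effort: 2.8627 0.7294
step 51 ; θ: -0.6968 0.0103 ; qd: -0.0524 -0.0440 ; eef: 0.0449 -0.2414 0.3031 ; effort: 2.8653 0.7303
step 52 ; θ: -0.6974 0.0101 ; qd: -0.0511 -0.0439 ; eef: 0.0450 -0.2416 0.3030 ; effort: 2.8678 0.7311
step 53 ; θ: -0.6980 0.0100 ; qd: -0.0499 -0.0438 ; eef: 0.0450 -0.2418 0.3028 ; effort: 2.8702 0.7318
step 54 ; θ: -0.6986 0.0098 ; qd: -0.0486 -0.0437 ; eef: 0.0451 -0.2420 0.3026 ; effort: 2.8724 0.7325
step 55 ; θ: -0.6991 0.0096 ; qd: -0.0472 -0.0435 ; eef: 0.0451 -0.2422 0.3025 ; effort: -6.5429 -1.1357
step 56 ; θ: -0.7060 0.0179 ; qd: -1.2634 1.5008 ; eef: 0.0455 -0.2431 0.3017 ; effort: 3.7637 0.9309
step 57 ; θ: -0.7167 0.0279 ; qd: -0.8988 0.5909 ; eef: 0.0461 -0.2449 0.3001 ; effort: 3.7109 0.9467
step 58 ; θ: -0.7245 0.0313 ; qd: -0.6809 0.1279 ; eef: 0.0466 -0.2467 0.2985


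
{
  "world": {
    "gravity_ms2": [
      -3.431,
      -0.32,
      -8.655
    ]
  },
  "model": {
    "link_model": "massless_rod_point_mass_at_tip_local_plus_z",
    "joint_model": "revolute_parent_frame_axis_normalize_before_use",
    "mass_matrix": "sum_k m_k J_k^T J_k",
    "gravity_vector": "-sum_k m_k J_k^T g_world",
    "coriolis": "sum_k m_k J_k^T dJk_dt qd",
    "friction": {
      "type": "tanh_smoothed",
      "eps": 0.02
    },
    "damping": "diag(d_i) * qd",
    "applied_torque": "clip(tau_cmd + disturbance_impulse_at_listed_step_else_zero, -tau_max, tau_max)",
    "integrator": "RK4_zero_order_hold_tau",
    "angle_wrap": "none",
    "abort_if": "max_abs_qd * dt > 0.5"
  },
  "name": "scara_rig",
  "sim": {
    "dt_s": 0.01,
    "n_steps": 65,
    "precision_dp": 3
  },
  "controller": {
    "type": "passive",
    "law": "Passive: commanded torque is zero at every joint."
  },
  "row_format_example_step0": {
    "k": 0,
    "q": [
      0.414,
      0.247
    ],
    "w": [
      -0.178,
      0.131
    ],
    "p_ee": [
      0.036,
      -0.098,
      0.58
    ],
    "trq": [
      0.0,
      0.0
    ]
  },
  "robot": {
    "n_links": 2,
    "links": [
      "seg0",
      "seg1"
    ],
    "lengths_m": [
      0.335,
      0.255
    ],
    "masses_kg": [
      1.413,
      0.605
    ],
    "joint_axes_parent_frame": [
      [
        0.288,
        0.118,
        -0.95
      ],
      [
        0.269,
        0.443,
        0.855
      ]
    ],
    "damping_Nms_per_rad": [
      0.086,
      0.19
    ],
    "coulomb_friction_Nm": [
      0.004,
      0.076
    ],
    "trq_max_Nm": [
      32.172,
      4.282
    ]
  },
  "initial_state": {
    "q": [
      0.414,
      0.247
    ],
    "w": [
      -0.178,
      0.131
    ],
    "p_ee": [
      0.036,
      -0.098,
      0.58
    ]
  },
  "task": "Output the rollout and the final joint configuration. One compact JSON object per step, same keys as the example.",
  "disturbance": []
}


{"k":1,"q":[0.413,0.247],"w":[-0.019,-0.052],"p_ee":[0.036,-0.097,0.58],"trq":[0.0,0.0]}
{"k":2,"q":[0.414,0.246],"w":[0.106,-0.105],"p_ee":[0.036,-0.097,0.58],"trq":[0.0,0.0]}
{"k":3,"q":[0.415,0.245],"w":[0.226,-0.144],"p_ee":[0.036,-0.098,0.58],"trq":[0.0,0.0]}
{"k":4,"q":[0.418,0.244],"w":[0.342,-0.173],"p_ee":[0.036,-0.098,0.58],"trq":[0.0,0.0]}
{"k":5,"q":[0.422,0.242],"w":[0.454,-0.193],"p_ee":[0.035,-0.099,0.579],"trq":[0.0,0.0]}
{"k":6,"q":[0.427,0.24],"w":[0.565,-0.206],"p_ee":[0.035,-0.1,0.579],"trq":[0.0,0.0]}
{"k":7,"q":[0.433,0.238],"w":[0.674,-0.213],"p_ee":[0.035,-0.101,0.579],"trq":[0.0,0.0]}
{"k":8,"q":[0.441,0.235],"w":[0.782,-0.214],"p_ee":[0.034,-0.102,0.579],"trq":[0.0,0.0]}
{"k":9,"q":[0.449,0.233],"w":[0.889,-0.212],"p_ee":[0.034,-0.103,0.579],"trq":[0.0,0.0]}
{"k":10,"q":[0.458,0.231],"w":[0.997,-0.205],"p_ee":[0.033,-0.105,0.579],"trq":[0.0,0.0]}
{"k":11,"q":[0.469,0.229],"w":[1.106,-0.195],"p_ee":[0.033,-0.107,0.578],"trq":[0.0,0.0]}
{"k":12,"q":[0.48,0.227],"w":[1.215,-0.181],"p_ee":[0.032,-0.109,0.578],"trq":[0.0,0.0]}
{"k":13,"q":[0.493,0.226],"w":[1.326,-0.164],"p_ee":[0.032,-0.111,0.578],"trq":[0.0,0.0]}
{"k":14,"q":[0.507,0.224],"w":[1.438,-0.144],"p_ee":[0.031,-0.114,0.577],"trq":[0.0,0.0]}
{"k":15,"q":[0.522,0.223],"w":[1.552,-0.121],"p_ee":[0.03,-0.117,0.577],"trq":[0.0,0.0]}
{"k":16,"q":[0.538,0.222],"w":[1.669,-0.095],"p_ee":[0.029,-0.12,0.576],"trq":[0.0,0.0]}
{"k":17,"q":[0.555,0.221],"w":[1.788,-0.066],"p_ee":[0.029,-0.123,0.575],"trq":[0.0,0.0]}
{"k":18,"q":[0.574,0.22],"w":[1.91,-0.034],"p_ee":[0.028,-0.127,0.575],"trq":[0.0,0.0]}
{"k":19,"q":[0.594,0.22],"w":[2.039,-0.019],"p_ee":[0.026,-0.13,0.574],"trq":[0.0,0.0]}
{"k":20,"q":[0.615,0.22],"w":[2.178,-0.023],"p_ee":[0.025,-0.134,0.573],"trq":[0.0,0.0]}
{"k":21,"q":[0.637,0.22],"w":[2.32,-0.023],"p_ee":[0.024,-0.139,0.572],"trq":[0.0,0.0]}
{"k":22,"q":[0.661,0.22],"w":[2.466,-0.018],"p_ee":[0.022,-0.143,0.571],"trq":[0.0,0.0]}
{"k":23,"q":[0.686,0.22],"w":[2.617,-0.009],"p_ee":[0.02,-0.148,0.57],"trq":[0.0,0.0]}
{"k":24,"q":[0.713,0.22],"w":[2.77,0.007],"p_ee":[0.018,-0.153,0.569],"trq":[0.0,0.0]}
{"k":25,"q":[0.742,0.22],"w":[2.93,0.022],"p_ee":[0.016,-0.158,0.567],"trq":[0.0,0.0]}
{"k":26,"q":[0.772,0.22],"w":[3.096,0.035],"p_ee":[0.014,-0.163,0.566],"trq":[0.0,0.0]}
{"k":27,"q":[0.804,0.221],"w":[3.272,0.033],"p_ee":[0.011,-0.169,0.564],"trq":[0.0,0.0]}
{"k":28,"q":[0.837,0.221],"w":[3.449,0.05],"p_ee":[0.007,-0.174,0.563],"trq":[0.0,0.0]}
{"k":29,"q":[0.873,0.222],"w":[3.627,0.087],"p_ee":[0.004,-0.18,0.561],"trq":[0.0,0.0]}
{"k":30,"q":[0.91,0.223],"w":[3.805,0.145],"p_ee":[-0.0,-0.187,0.559],"trq":[0.0,0.0]}
{"k":31,"q":[0.949,0.225],"w":[3.985,0.222],"p_ee":[-0.004,-0.193,0.556],"trq":[0.0,0.0]}
{"k":32,"q":[0.99,0.227],"w":[4.165,0.316],"p_ee":[-0.009,-0.2,0.554],"trq":[0.0,0.0]}
{"k":33,"q":[1.032,0.231],"w":[4.344,0.428],"p_ee":[-0.015,-0.206,0.551],"trq":[0.0,0.0]}
{"k":34,"q":[1.076,0.236],"w":[4.524,0.557],"p_ee":[-0.02,-0.213,0.549],"trq":[0.0,0.0]}
{"k":35,"q":[1.123,0.242],"w":[4.703,0.701],"p_ee":[-0.027,-0.22,0.546],"trq":[0.0,0.0]}
{"k":36,"q":[1.17,0.25],"w":[4.879,0.862],"p_ee":[-0.034,-0.227,0.542],"trq":[0.0,0.0]}
{"k":37,"q":[1.22,0.259],"w":[5.053,1.039],"p_ee":[-0.041,-0.234,0.538],"trq":[0.0,0.0]}
{"k":38,"q":[1.272,0.271],"w":[5.224,1.232],"p_ee":[-0.05,-0.241,0.535],"trq":[0.0,0.0]}
{"k":39,"q":[1.325,0.284],"w":[5.389,1.441],"p_ee":[-0.058,-0.248,0.53],"trq":[0.0,0.0]}
{"k":40,"q":[1.379,0.3],"w":[5.55,1.666],"p_ee":[-0.068,-0.255,0.526],"trq":[0.0,0.0]}
{"k":41,"q":[1.436,0.317],"w":[5.703,1.906],"p_ee":[-0.079,-0.262,0.521],"trq":[0.0,0.0]}
{"k":42,"q":[1.493,0.338],"w":[5.849,2.16],"p_ee":[-0.09,-0.268,0.515],"trq":[0.0,0.0]}
{"k":43,"q":[1.553,0.361],"w":[5.986,2.428],"p_ee":[-0.102,-0.274,0.51],"trq":[0.0,0.0]}
{"k":44,"q":[1.613,0.386],"w":[6.114,2.708],"p_ee":[-0.114,-0.279,0.504],"trq":[0.0,0.0]}
{"k":45,"q":[1.675,0.415],"w":[6.232,2.998],"p_ee":[-0.128,-0.284,0.497],"trq":[0.0,0.0]}
{"k":46,"q":[1.738,0.446],"w":[6.34,3.296],"p_ee":[-0.142,-0.288,0.491],"trq":[0.0,0.0]}
{"k":47,"q":[1.802,0.481],"w":[6.438,3.599],"p_ee":[-0.157,-0.291,0.483],"trq":[0.0,0.0]}
{"k":48,"q":[1.866,0.518],"w":[6.525,3.904],"p_ee":[-0.172,-0.294,0.476],"trq":[0.0,0.0]}
{"k":49,"q":[1.932,0.559],"w":[6.603,4.208],"p_ee":[-0.188,-0.295,0.468],"trq":[0.0,0.0]}
{"k":50,"q":[1.998,0.602],"w":[6.671,4.508],"p_ee":[-0.204,-0.295,0.46],"trq":[0.0,0.0]}
{"k":51,"q":[2.065,0.649],"w":[6.73,4.799],"p_ee":[-0.22,-0.295,0.451],"trq":[0.0,0.0]}
{"k":52,"q":[2.133,0.698],"w":[6.781,5.079],"p_ee":[-0.237,-0.293,0.442],"trq":[0.0,0.0]}
{"k":53,"q":[2.201,0.751],"w":[6.825,5.343],"p_ee":[-0.254,-0.289,0.433],"trq":[0.0,0.0]}
{"k":54,"q":[2.269,0.805],"w":[6.861,5.587],"p_ee":[-0.27,-0.285,0.424],"trq":[0.0,0.0]}
{"k":55,"q":[2.338,0.862],"w":[6.89,5.809],"p_ee":[-0.287,-0.279,0.414],"trq":[0.0,0.0]}
{"k":56,"q":[2.407,0.921],"w":[6.912,6.004],"p_ee":[-0.303,-0.272,0.405],"trq":[0.0,0.0]}
{"k":57,"q":[2.476,0.982],"w":[6.927,6.169],"p_ee":[-0.319,-0.264,0.395],"trq":[0.0,0.0]}
{"k":58,"q":[2.546,1.045],"w":[6.934,6.301],"p_ee":[-0.334,-0.255,0.386],"trq":[0.0,0.0]}
{"k":59,"q":[2.615,1.108],"w":[6.933,6.396],"p_ee":[-0.348,-0.244,0.377],"trq":[0.0,0.0]}
{"k":60,"q":[2.684,1.172],"w":[6.923,6.453],"p_ee":[-0.362,-0.232,0.368],"trq":[0.0,0.0]}
{"k":61,"q":[2.753,1.237],"w":[6.903,6.467],"p_ee":[-0.374,-0.22,0.359],"trq":[0.0,0.0]}
{"k":62,"q":[2.822,1.302],"w":[6.87,6.437],"p_ee":[-0.386,-0.206,0.35],"trq":[0.0,0.0]}
{"k":63,"q":[2.891,1.366],"w":[6.824,6.361],"p_ee":[-0.397,-0.192,0.342],"trq":[0.0,0.0]}
{"k":64,"q":[2.959,1.429],"w":[6.762,6.237],"p_ee":[-0.406,-0.177,0.335],"trq":[0.0,0.0]}
{"k":65,"q":[3.026,1.49],"w":[6.684,6.066],"p_ee":[-0.415,-0.162,0.328]}
{"summary": "final q (rad): 3.026 1.490"}


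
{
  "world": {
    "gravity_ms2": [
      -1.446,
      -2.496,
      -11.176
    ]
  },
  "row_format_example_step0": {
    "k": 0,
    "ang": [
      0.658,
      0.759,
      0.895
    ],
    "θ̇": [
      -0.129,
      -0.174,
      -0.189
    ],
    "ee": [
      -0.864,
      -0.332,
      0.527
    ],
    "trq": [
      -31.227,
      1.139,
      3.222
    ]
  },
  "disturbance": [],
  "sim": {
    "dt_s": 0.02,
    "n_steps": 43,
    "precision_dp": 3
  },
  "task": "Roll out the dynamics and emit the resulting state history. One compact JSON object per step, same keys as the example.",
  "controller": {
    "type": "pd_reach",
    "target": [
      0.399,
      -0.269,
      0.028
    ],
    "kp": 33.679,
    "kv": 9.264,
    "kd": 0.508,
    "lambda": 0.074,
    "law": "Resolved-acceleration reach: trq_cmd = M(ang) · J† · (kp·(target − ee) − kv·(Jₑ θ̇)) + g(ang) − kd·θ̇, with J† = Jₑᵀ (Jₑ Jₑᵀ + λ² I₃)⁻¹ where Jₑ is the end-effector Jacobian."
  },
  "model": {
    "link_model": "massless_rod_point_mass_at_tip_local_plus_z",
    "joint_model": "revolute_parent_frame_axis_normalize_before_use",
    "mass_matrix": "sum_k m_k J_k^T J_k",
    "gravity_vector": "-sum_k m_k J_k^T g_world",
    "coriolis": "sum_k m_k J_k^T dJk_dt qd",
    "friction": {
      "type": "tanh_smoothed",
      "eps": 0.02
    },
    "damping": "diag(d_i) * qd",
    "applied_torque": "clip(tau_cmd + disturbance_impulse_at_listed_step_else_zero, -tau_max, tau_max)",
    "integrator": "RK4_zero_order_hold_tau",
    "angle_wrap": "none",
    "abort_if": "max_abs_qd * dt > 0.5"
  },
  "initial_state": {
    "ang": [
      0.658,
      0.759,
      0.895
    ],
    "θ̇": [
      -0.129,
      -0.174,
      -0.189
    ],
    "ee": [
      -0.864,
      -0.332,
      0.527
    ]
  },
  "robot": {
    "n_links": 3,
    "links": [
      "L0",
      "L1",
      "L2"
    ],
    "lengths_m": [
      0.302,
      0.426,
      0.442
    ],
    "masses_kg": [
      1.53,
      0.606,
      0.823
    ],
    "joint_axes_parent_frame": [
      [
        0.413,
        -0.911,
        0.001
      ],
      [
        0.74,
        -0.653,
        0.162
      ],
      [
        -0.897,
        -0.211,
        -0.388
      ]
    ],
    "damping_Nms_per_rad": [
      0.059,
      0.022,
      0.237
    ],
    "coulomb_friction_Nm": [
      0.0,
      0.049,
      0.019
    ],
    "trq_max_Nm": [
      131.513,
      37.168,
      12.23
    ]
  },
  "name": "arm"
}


{"k":1,"ang":[0.638,0.789,0.919],"\u03b8\u0307":[-1.813,3.146,2.522],"ee":[-0.856,-0.332,0.529],"trq":[-27.568,-1.99,1.878]}
{"k":2,"ang":[0.592,0.872,0.981],"\u03b8\u0307":[-2.854,5.048,3.591],"ee":[-0.837,-0.333,0.525],"trq":[-23.655,-3.591,1.797]}
{"k":3,"ang":[0.528,0.984,1.056],"\u03b8\u0307":[-3.503,6.127,3.795],"ee":[-0.809,-0.336,0.52],"trq":[-20.244,-4.482,2.164]}
{"k":4,"ang":[0.454,1.113,1.13],"\u03b8\u0307":[-3.939,6.744,3.574],"ee":[-0.776,-0.343,0.513],"trq":[-17.573,-5.08,2.615]}
{"k":5,"ang":[0.372,1.251,1.197],"\u03b8\u0307":[-4.271,7.097,3.145],"ee":[-0.738,-0.351,0.504],"trq":[-15.6,-5.582,3.025]}
{"k":6,"ang":[0.283,1.395,1.255],"\u03b8\u0307":[-4.564,7.288,2.613],"ee":[-0.699,-0.359,0.493],"trq":[-14.179,-6.074,3.368]}
{"k":7,"ang":[0.189,1.541,1.302],"\u03b8\u0307":[-4.861,7.372,2.027],"ee":[-0.657,-0.368,0.48],"trq":[-13.151,-6.592,3.653]}
{"k":8,"ang":[0.089,1.689,1.336],"\u03b8\u0307":[-5.189,7.378,1.41],"ee":[-0.615,-0.375,0.465],"trq":[-12.371,-7.145,3.895]}
{"k":9,"ang":[-0.018,1.836,1.358],"\u03b8\u0307":[-5.569,7.324,0.782],"ee":[-0.572,-0.38,0.449],"trq":[-11.729,-7.731,4.108]}
{"k":10,"ang":[-0.134,1.981,1.368],"\u03b8\u0307":[-6.016,7.22,0.159],"ee":[-0.53,-0.382,0.431],"trq":[-11.149,-8.341,4.293]}
{"k":11,"ang":[-0.259,2.124,1.365],"\u03b8\u0307":[-6.536,7.082,-0.426],"ee":[-0.49,-0.381,0.412],"trq":[-10.599,-8.961,4.438]}
{"k":12,"ang":[-0.395,2.264,1.351],"\u03b8\u0307":[-7.138,6.92,-0.965],"ee":[-0.451,-0.377,0.393],"trq":[-10.097,-9.578,4.549]}
{"k":13,"ang":[-0.545,2.401,1.327],"\u03b8\u0307":[-7.827,6.75,-1.439],"ee":[-0.415,-0.368,0.374],"trq":[-9.703,-10.18,4.619]}
{"k":14,"ang":[-0.709,2.534,1.294],"\u03b8\u0307":[-8.604,6.591,-1.834],"ee":[-0.382,-0.355,0.356],"trq":[-9.468,-10.771,4.642]}
{"k":15,"ang":[-0.889,2.664,1.254],"\u03b8\u0307":[-9.467,6.464,-2.139],"ee":[-0.354,-0.338,0.341],"trq":[-9.23,-11.392,4.609]}
{"k":16,"ang":[-1.088,2.793,1.209],"\u03b8\u0307":[-10.372,6.376,-2.329],"ee":[-0.33,-0.317,0.328],"trq":[-7.899,-12.184,4.487]}
{"k":17,"ang":[-1.302,2.919,1.163],"\u03b8\u0307":[-11.097,6.276,-2.286],"ee":[-0.312,-0.292,0.32],"trq":[-2.118,-13.435,4.164]}
{"k":18,"ang":[-1.523,3.041,1.123],"\u03b8\u0307":[-10.947,5.945,-1.672],"ee":[-0.3,-0.263,0.317],"trq":[10.448,-15.033,3.494]}
{"k":19,"ang":[-1.723,3.151,1.105],"\u03b8\u0307":[-9.027,5.041,-0.218],"ee":[-0.292,-0.233,0.319],"trq":[21.096,-15.629,2.63]}
{"k":20,"ang":[-1.871,3.238,1.118],"\u03b8\u0307":[-5.845,3.638,1.458],"ee":[-0.284,-0.205,0.323],"trq":[23.188,-14.606,2.014]}
{"k":21,"ang":[-1.956,3.296,1.161],"\u03b8\u0307":[-2.67,2.168,2.679],"ee":[-0.274,-0.182,0.326],"trq":[20.549,-12.751,1.767]}
{"k":22,"ang":[-1.983,3.326,1.222],"\u03b8\u0307":[-0.055,0.914,3.434],"ee":[-0.26,-0.165,0.329],"trq":[16.903,-10.797,1.717]}
{"k":23,"ang":[-1.964,3.335,1.296],"\u03b8\u0307":[1.961,-0.027,3.941],"ee":[-0.245,-0.156,0.329],"trq":[13.552,-9.07,1.714]}
{"k":24,"ang":[-1.91,3.328,1.379],"\u03b8\u0307":[3.46,-0.648,4.354],"ee":[-0.229,-0.151,0.329],"trq":[10.702,-7.662,1.702]}
{"k":25,"ang":[-1.83,3.312,1.469],"\u03b8\u0307":[4.521,-0.992,4.718],"ee":[-0.212,-0.15,0.328],"trq":[8.228,-6.537,1.692]}
{"k":26,"ang":[-1.733,3.291,1.567],"\u03b8\u0307":[5.198,-1.102,5.022],"ee":[-0.196,-0.152,0.326],"trq":[5.986,-5.672,1.708]}
{"k":27,"ang":[-1.625,3.27,1.669],"\u03b8\u0307":[5.529,-1.029,5.229],"ee":[-0.181,-0.156,0.323],"trq":[3.914,-5.053,1.774]}
{"k":28,"ang":[-1.514,3.251,1.775],"\u03b8\u0307":[5.554,-0.823,5.3],"ee":[-0.167,-0.161,0.32],"trq":[2.04,-4.668,1.899]}
{"k":29,"ang":[-1.406,3.238,1.88],"\u03b8\u0307":[5.324,-0.531,5.222],"ee":[-0.154,-0.167,0.316],"trq":[0.448,-4.484,2.069]}
{"k":30,"ang":[-1.303,3.23,1.982],"\u03b8\u0307":[4.905,-0.195,5.012],"ee":[-0.142,-0.174,0.31],"trq":[-0.775,-4.445,2.255]}
{"k":31,"ang":[-1.211,3.23,2.08],"\u03b8\u0307":[4.366,0.153,4.71],"ee":[-0.13,-0.182,0.303],"trq":[-1.586,-4.484,2.424]}
{"k":32,"ang":[-1.129,3.237,2.17],"\u03b8\u0307":[3.774,0.484,4.36],"ee":[-0.118,-0.189,0.295],"trq":[-1.998,-4.541,2.548]}
{"k":33,"ang":[-1.06,3.249,2.254],"\u03b8\u0307":[3.178,0.79,4.009],"ee":[-0.106,-0.196,0.286],"trq":[-2.072,-4.602,2.61]}
{"k":34,"ang":[-1.002,3.268,2.331],"\u03b8\u0307":[2.615,1.061,3.682],"ee":[-0.094,-0.202,0.276],"trq":[-1.886,-4.647,2.608]}
{"k":35,"ang":[-0.955,3.291,2.402],"\u03b8\u0307":[2.106,1.287,3.393],"ee":[-0.081,-0.208,0.265],"trq":[-1.52,-4.666,2.547]}
{"k":36,"ang":[-0.917,3.319,2.467],"\u03b8\u0307":[1.661,1.468,3.146],"ee":[-0.067,-0.213,0.254],"trq":[-1.039,-4.656,2.437]}
{"k":37,"ang":[-0.888,3.35,2.528],"\u03b8\u0307":[1.284,1.602,2.939],"ee":[-0.053,-0.217,0.243],"trq":[-0.495,-4.615,2.289]}
{"k":38,"ang":[-0.865,3.383,2.585],"\u03b8\u0307":[0.971,1.692,2.767],"ee":[-0.039,-0.22,0.232],"trq":[0.077,-4.545,2.114]}
{"k":39,"ang":[-0.848,3.417,2.639],"\u03b8\u0307":[0.718,1.743,2.624],"ee":[-0.024,-0.223,0.221],"trq":[0.651,-4.446,1.922]}
{"k":40,"ang":[-0.836,3.452,2.69],"\u03b8\u0307":[0.517,1.759,2.503],"ee":[-0.008,-0.225,0.21],"trq":[1.209,-4.322,1.72]}
{"k":41,"ang":[-0.827,3.487,2.739],"\u03b8\u0307":[0.363,1.745,2.399],"ee":[0.008,-0.227,0.199],"trq":[1.742,-4.175,1.517]}
{"k":42,"ang":[-0.821,3.522,2.786],"\u03b8\u0307":[0.25,1.708,2.307],"ee":[0.024,-0.228,0.189],"trq":[2.245,-4.008,1.316]}
{"k":43,"ang":[-0.817,3.556,2.831],"\u03b8\u0307":[0.17,1.652,2.223],"ee":[0.04,-0.229,0.179]}


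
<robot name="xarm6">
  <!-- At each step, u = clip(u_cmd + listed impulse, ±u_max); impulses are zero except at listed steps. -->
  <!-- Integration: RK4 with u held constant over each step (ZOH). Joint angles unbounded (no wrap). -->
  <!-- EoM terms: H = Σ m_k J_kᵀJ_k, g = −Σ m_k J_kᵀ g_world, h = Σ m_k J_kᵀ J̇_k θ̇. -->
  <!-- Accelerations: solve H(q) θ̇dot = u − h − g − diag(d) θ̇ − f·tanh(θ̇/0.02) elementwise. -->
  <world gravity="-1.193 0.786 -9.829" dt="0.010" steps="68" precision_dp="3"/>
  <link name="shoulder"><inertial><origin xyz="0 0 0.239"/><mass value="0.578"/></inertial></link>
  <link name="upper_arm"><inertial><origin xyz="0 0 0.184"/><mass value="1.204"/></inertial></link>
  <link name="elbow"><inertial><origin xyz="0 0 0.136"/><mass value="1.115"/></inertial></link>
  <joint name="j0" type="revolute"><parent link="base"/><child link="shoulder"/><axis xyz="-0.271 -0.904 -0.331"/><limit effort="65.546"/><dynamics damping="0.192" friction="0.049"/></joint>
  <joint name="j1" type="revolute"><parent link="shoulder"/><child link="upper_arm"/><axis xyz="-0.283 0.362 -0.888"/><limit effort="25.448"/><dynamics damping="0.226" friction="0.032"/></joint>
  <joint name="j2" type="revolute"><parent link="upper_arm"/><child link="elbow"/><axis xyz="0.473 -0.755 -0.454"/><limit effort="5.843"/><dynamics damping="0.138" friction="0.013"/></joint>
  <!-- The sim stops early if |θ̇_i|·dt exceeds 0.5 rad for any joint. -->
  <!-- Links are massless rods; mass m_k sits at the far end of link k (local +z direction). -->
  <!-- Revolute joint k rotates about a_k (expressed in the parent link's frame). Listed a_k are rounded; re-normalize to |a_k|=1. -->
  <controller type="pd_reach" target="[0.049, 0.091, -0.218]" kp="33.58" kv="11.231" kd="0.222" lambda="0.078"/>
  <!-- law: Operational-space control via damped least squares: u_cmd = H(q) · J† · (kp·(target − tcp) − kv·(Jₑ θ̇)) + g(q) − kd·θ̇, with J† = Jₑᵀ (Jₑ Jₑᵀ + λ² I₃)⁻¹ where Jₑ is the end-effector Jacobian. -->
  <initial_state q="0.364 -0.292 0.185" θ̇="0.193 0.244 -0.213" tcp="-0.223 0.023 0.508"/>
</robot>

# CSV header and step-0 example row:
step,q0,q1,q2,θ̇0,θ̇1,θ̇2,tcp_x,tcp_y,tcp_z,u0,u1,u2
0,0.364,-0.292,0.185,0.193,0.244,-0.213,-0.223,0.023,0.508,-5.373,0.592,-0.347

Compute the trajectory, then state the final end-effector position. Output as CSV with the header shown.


step,q0,q1,q2,θ̇0,θ̇1,θ̇2,tcp_x,tcp_y,tcp_z,u0,u1,u2
1,0.366,-0.289,0.185,0.188,0.365,0.132,-0.224,0.024,0.508,-5.525,0.612,-0.456
2,0.368,-0.285,0.186,0.191,0.334,0.190,-0.224,0.025,0.507,-5.601,0.646,-0.488
3,0.370,-0.282,0.188,0.194,0.301,0.226,-0.225,0.026,0.507,-5.669,0.676,-0.510
4,0.372,-0.279,0.191,0.197,0.274,0.254,-0.226,0.026,0.506,-5.733,0.700,-0.529
5,0.374,-0.277,0.194,0.199,0.254,0.279,-0.227,0.027,0.506,-5.794,0.720,-0.545
6,0.376,-0.274,0.196,0.201,0.237,0.301,-0.228,0.027,0.505,-5.852,0.737,-0.558
7,0.378,-0.272,0.200,0.203,0.225,0.321,-0.229,0.028,0.505,-5.907,0.751,-0.570
8,0.380,-0.270,0.203,0.204,0.215,0.339,-0.230,0.028,0.504,-5.959,0.763,-0.581
9,0.382,-0.268,0.206,0.205,0.208,0.356,-0.231,0.029,0.504,-6.010,0.774,-0.590
10,0.384,-0.266,0.210,0.206,0.203,0.372,-0.232,0.029,0.503,-6.058,0.783,-0.599
11,0.386,-0.264,0.214,0.206,0.200,0.388,-0.233,0.030,0.503,-6.105,0.790,-0.607
12,0.388,-0.262,0.218,0.206,0.198,0.404,-0.234,0.030,0.502,-6.150,0.797,-0.614
13,0.390,-0.260,0.222,0.206,0.197,0.419,-0.235,0.030,0.501,-6.194,0.804,-0.621
14,0.392,-0.258,0.226,0.205,0.196,0.434,-0.236,0.031,0.501,-6.237,0.809,-0.628
15,0.394,-0.256,0.230,0.203,0.197,0.450,-0.237,0.031,0.500,-6.279,0.814,-0.634
16,0.396,-0.254,0.235,0.202,0.198,0.465,-0.239,0.032,0.499,-6.320,0.819,-0.640
17,0.398,-0.252,0.240,0.200,0.199,0.481,-0.240,0.032,0.499,-6.360,0.824,-0.646
18,0.400,-0.250,0.245,0.197,0.201,0.498,-0.241,0.032,0.498,-6.400,0.828,-0.652
19,0.402,-0.248,0.250,0.194,0.203,0.515,-0.242,0.033,0.497,-6.440,0.832,-0.658
20,0.404,-0.246,0.255,0.191,0.206,0.532,-0.243,0.033,0.497,-6.479,0.836,-0.663
21,0.406,-0.244,0.260,0.188,0.209,0.550,-0.244,0.033,0.496,-6.518,0.840,-0.669
22,0.408,-0.241,0.266,0.184,0.212,0.569,-0.245,0.034,0.495,-6.557,0.844,-0.675
23,0.410,-0.239,0.272,0.179,0.216,0.589,-0.246,0.034,0.495,-6.595,0.847,-0.680
24,0.411,-0.237,0.278,0.175,0.219,0.609,-0.247,0.034,0.494,-6.634,0.851,-0.686
25,0.413,-0.235,0.284,0.169,0.223,0.630,-0.248,0.034,0.493,-6.672,0.855,-0.692
26,0.415,-0.233,0.290,0.164,0.227,0.652,-0.249,0.035,0.493,-6.711,0.858,-0.698
27,0.416,-0.230,0.297,0.158,0.232,0.675,-0.251,0.035,0.492,-6.750,0.862,-0.704
28,0.418,-0.228,0.304,0.151,0.236,0.698,-0.252,0.035,0.491,-6.789,0.866,-0.709
29,0.419,-0.226,0.311,0.144,0.241,0.723,-0.253,0.035,0.490,-6.828,0.869,-0.715
30,0.421,-0.223,0.318,0.136,0.246,0.749,-0.254,0.036,0.490,-6.867,0.873,-0.721
31,0.422,-0.221,0.326,0.128,0.252,0.777,-0.255,0.036,0.489,-6.907,0.877,-0.727
32,0.423,-0.218,0.334,0.120,0.257,0.805,-0.256,0.036,0.488,-6.947,0.881,-0.733
33,0.424,-0.216,0.342,0.111,0.263,0.835,-0.256,0.036,0.487,-6.987,0.885,-0.740
34,0.426,-0.213,0.350,0.101,0.269,0.866,-0.257,0.036,0.487,-7.028,0.889,-0.746
35,0.426,-0.210,0.359,0.090,0.276,0.898,-0.258,0.036,0.486,-7.068,0.893,-0.752
36,0.427,-0.207,0.368,0.079,0.282,0.932,-0.259,0.036,0.485,-7.109,0.897,-0.758
37,0.428,-0.205,0.378,0.067,0.289,0.968,-0.260,0.036,0.484,-7.150,0.901,-0.765
38,0.429,-0.202,0.388,0.055,0.297,1.005,-0.261,0.036,0.483,-7.192,0.906,-0.771
39,0.429,-0.199,0.398,0.041,0.304,1.045,-0.262,0.036,0.483,-7.233,0.910,-0.777
40,0.430,-0.196,0.409,0.027,0.312,1.085,-0.262,0.036,0.482,-7.275,0.914,-0.784
41,0.430,-0.192,0.420,0.013,0.320,1.128,-0.263,0.036,0.481,-7.317,0.919,-0.790
42,0.430,-0.189,0.431,-0.002,0.328,1.170,-0.264,0.036,0.480,-7.362,0.924,-0.795
43,0.430,-0.186,0.443,-0.017,0.336,1.214,-0.264,0.036,0.479,-7.409,0.928,-0.801
44,0.429,-0.182,0.456,-0.033,0.345,1.260,-0.265,0.036,0.479,-7.457,0.933,-0.807
45,0.429,-0.179,0.468,-0.050,0.355,1.309,-0.265,0.035,0.478,-7.504,0.938,-0.812
46,0.428,-0.175,0.482,-0.068,0.365,1.362,-0.266,0.035,0.477,-7.550,0.943,-0.818
47,0.428,-0.172,0.496,-0.087,0.375,1.417,-0.266,0.035,0.476,-7.594,0.948,-0.824
48,0.427,-0.168,0.510,-0.108,0.385,1.476,-0.267,0.035,0.475,-7.636,0.953,-0.830
49,0.425,-0.164,0.525,-0.129,0.395,1.537,-0.267,0.034,0.475,-7.676,0.958,-0.835
50,0.424,-0.160,0.541,-0.152,0.405,1.601,-0.267,0.034,0.474,-7.713,0.963,-0.840
51,0.422,-0.156,0.557,-0.176,0.416,1.668,-0.267,0.033,0.473,-7.747,0.969,-0.845
52,0.421,-0.152,0.574,-0.201,0.425,1.737,-0.267,0.033,0.472,-7.778,0.974,-0.849
53,0.418,-0.147,0.592,-0.228,0.435,1.810,-0.267,0.033,0.471,-7.804,0.979,-0.852
54,0.416,-0.143,0.610,-0.255,0.444,1.885,-0.267,0.032,0.470,-7.826,0.984,-0.855
55,0.413,-0.138,0.630,-0.283,0.453,1.963,-0.267,0.031,0.469,-7.842,0.989,-0.857
56,0.410,-0.134,0.650,-0.313,0.461,2.044,-0.267,0.031,0.468,-7.852,0.994,-0.859
57,0.407,-0.129,0.671,-0.344,0.469,2.127,-0.267,0.030,0.467,-7.855,0.998,-0.859
58,0.403,-0.124,0.692,-0.375,0.475,2.213,-0.266,0.030,0.466,-7.850,1.002,-0.859
59,0.400,-0.120,0.715,-0.407,0.480,2.301,-0.266,0.029,0.465,-7.836,1.005,-0.858
60,0.395,-0.115,0.738,-0.440,0.484,2.390,-0.265,0.028,0.464,-7.813,1.008,-0.855
61,0.391,-0.110,0.763,-0.473,0.486,2.482,-0.265,0.027,0.463,-7.780,1.011,-0.852
62,0.386,-0.105,0.788,-0.507,0.487,2.575,-0.264,0.027,0.462,-7.735,1.012,-0.847
63,0.381,-0.100,0.814,-0.541,0.485,2.668,-0.263,0.026,0.460,-7.679,1.012,-0.841
64,0.375,-0.095,0.841,-0.575,0.481,2.763,-0.262,0.025,0.459,-7.610,1.012,-0.834
65,0.369,-0.091,0.869,-0.608,0.475,2.857,-0.261,0.024,0.458,-7.528,1.010,-0.826
66,0.363,-0.086,0.898,-0.641,0.467,2.950,-0.259,0.023,0.456,-7.432,1.007,-0.816
67,0.356,-0.081,0.928,-0.672,0.455,3.043,-0.258,0.022,0.455,-7.324,1.003,-0.806
68,0.349,-0.077,0.959,-0.703,0.441,3.133,-0.256,0.021,0.453,,,
# final tcp position (m): -0.256 0.021 0.453
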